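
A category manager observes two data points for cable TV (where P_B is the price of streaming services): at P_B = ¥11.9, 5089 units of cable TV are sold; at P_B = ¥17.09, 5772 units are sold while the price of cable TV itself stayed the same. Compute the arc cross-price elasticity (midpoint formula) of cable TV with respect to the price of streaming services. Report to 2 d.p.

0.35

ΔQ_A = 5772 − 5089 = 683; ΔP_B = 17.09 − 11.9 = 5.19.
Midpoints: Q̄_A = 5430.5, P̄_B = 14.50.
ε = (ΔQ_A/Q̄_A)/(ΔP_B/P̄_B) = (683/5430.5)/(5.19/14.50) ≈ 0.35.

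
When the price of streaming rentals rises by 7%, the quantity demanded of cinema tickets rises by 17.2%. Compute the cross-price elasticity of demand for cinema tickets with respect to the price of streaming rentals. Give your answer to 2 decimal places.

ε = (%ΔQ of cinema tickets) / (%ΔP of streaming rentals) = (17.2%) / (7%) ≈ 2.46.

2.46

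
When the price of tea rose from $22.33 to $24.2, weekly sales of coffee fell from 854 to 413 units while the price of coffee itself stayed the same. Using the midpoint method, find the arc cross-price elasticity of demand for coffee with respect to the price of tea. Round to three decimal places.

ΔQ_A = 413 − 854 = -441; ΔP_B = 24.2 − 22.33 = 1.87.
Midpoints: Q̄_A = 633.5, P̄_B = 23.27.
ε = (ΔQ_A/Q̄_A)/(ΔP_B/P̄_B) = (-441/633.5)/(1.87/23.27) ≈ -8.661.
ε < 0: coffee and tea are complements.

-8.661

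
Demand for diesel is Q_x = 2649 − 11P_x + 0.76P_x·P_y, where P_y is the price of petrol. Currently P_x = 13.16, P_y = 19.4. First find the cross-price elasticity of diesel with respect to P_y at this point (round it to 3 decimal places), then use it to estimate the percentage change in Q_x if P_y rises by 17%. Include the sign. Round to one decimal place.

At P_x = 13.16, P_y = 19.4: Q_x = 2698.271.
∂Q_x/∂P_y = 0.76P_x = 10.0016.
ε = (∂Q_x/∂P_y)(P_y/Q_x) = 10.0016 × 19.4/2698.271 ≈ 0.072.
%ΔQ_x ≈ ε × %ΔP_y = 0.072 × (17%) = 1.2%.

1.2%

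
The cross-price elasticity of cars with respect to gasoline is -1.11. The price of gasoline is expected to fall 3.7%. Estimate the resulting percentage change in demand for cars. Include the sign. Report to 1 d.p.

%ΔQ ≈ ε × %ΔP of gasoline = -1.11 × (-3.7%) = 4.1%.
Demand for cars rises by about 4.1%.

4.1%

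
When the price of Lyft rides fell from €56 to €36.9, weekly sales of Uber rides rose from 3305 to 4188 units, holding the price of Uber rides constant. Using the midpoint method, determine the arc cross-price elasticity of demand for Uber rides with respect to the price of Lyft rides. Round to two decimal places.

-0.57

ΔQ_A = 4188 − 3305 = 883; ΔP_B = 36.9 − 56 = -19.1.
Midpoints: Q̄_A = 3746.5, P̄_B = 46.45.
ε = (ΔQ_A/Q̄_A)/(ΔP_B/P̄_B) = (883/3746.5)/(-19.1/46.45) ≈ -0.57.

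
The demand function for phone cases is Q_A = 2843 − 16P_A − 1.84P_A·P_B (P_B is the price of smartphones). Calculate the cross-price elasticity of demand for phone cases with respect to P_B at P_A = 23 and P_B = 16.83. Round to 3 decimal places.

-0.404

At P_A = 23 and P_B = 16.83: Q_A = 1762.754.
∂Q_A/∂P_B = -1.84P_A = -1.84(23) = -42.3200.
ε = (∂Q_A/∂P_B)(P_B/Q_A) = -42.3200 × (16.83/1762.754) ≈ -0.404.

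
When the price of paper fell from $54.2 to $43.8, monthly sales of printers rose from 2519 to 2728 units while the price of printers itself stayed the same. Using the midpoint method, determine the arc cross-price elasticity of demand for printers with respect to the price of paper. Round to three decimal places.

ΔQ_A = 2728 − 2519 = 209; ΔP_B = 43.8 − 54.2 = -10.4.
Midpoints: Q̄_A = 2623.5, P̄_B = 49.00.
ε = (ΔQ_A/Q̄_A)/(ΔP_B/P̄_B) = (209/2623.5)/(-10.4/49.00) ≈ -0.375.

-0.375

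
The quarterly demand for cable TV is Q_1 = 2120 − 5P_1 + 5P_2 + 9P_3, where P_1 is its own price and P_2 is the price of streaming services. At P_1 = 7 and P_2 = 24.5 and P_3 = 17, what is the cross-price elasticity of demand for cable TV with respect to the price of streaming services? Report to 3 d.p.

At P_1 = 7 and P_2 = 24.5 and P_3 = 17: Q_1 = 2360.5.
∂Q_1/∂P_2 = 5.
ε = (∂Q_1/∂P_2)(P_2/Q_1) = 5 × (24.5/2360.5) ≈ 0.052.

0.052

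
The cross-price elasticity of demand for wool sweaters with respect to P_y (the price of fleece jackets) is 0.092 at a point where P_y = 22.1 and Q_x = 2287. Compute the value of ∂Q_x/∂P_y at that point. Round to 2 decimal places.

ε = (∂Q_x/∂P_y)·(P_y/Q_x) ⇒ ∂Q_x/∂P_y = ε·Q_x/P_y = 0.092 × 2287/22.1 ≈ 9.52.

9.52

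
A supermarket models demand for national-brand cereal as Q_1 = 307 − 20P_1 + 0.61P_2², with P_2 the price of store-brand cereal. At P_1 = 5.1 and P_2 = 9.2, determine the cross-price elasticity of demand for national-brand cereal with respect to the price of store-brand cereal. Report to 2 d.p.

0.40

At P_1 = 5.1 and P_2 = 9.2: Q_1 = 256.630.
∂Q_1/∂P_2 = 1.22P_2 = 1.22(9.2) = 11.2240.
ε = (∂Q_1/∂P_2)(P_2/Q_1) = 11.2240 × (9.2/256.630) ≈ 0.40.
ε > 0: substitutes.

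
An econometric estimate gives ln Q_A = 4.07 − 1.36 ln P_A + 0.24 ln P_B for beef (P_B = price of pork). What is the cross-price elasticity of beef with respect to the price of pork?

0.24

In a log-linear (constant-elasticity) demand function, the coefficient on ln P_B is the cross-price elasticity.
ε = 0.24. Positive, so beef and pork are substitutes.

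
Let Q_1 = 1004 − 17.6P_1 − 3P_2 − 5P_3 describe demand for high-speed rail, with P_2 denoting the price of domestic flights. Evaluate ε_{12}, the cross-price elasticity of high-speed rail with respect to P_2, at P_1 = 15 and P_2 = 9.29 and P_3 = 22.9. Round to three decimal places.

At P_1 = 15 and P_2 = 9.29 and P_3 = 22.9: Q_1 = 597.63.
∂Q_1/∂P_2 = -3.
ε = (∂Q_1/∂P_2)(P_2/Q_1) = -3 × (9.29/597.63) ≈ -0.047.
Since ε < 0, high-speed rail and domestic flights are complements.

-0.047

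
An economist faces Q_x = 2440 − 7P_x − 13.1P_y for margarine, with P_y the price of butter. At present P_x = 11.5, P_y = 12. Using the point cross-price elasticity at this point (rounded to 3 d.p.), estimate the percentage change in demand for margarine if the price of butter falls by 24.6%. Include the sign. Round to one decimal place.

At P_x = 11.5, P_y = 12: Q_x = 2202.3.
∂Q_x/∂P_y = -13.1.
ε = (∂Q_x/∂P_y)(P_y/Q_x) = -13.1000 × 12/2202.3 ≈ -0.071.
%ΔQ_x ≈ ε × %ΔP_y = -0.071 × (-24.6%) = 1.7%.

1.7%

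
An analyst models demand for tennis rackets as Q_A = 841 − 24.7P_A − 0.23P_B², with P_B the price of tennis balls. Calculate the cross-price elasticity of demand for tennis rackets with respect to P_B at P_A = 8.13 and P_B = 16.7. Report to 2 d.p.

-0.22

At P_A = 8.13 and P_B = 16.7: Q_A = 576.044.
∂Q_A/∂P_B = -0.46P_B = -0.46(16.7) = -7.6820.
ε = (∂Q_A/∂P_B)(P_B/Q_A) = -7.6820 × (16.7/576.044) ≈ -0.22.
ε < 0: complements.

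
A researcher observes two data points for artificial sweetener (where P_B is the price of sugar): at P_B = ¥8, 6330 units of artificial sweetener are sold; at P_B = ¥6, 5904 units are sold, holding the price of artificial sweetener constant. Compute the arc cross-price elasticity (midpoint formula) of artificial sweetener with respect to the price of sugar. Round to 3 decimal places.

ΔQ_A = 5904 − 6330 = -426; ΔP_B = 6 − 8 = -2.
Midpoints: Q̄_A = 6117.0, P̄_B = 7.00.
ε = (ΔQ_A/Q̄_A)/(ΔP_B/P̄_B) = (-426/6117.0)/(-2/7.00) ≈ 0.244.

0.244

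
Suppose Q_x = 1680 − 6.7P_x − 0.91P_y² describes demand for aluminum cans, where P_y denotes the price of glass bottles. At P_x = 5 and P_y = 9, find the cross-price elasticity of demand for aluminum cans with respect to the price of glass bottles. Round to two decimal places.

At P_x = 5 and P_y = 9: Q_x = 1572.79.
∂Q_x/∂P_y = -1.82P_y = -1.82(9) = -16.3800.
ε = (∂Q_x/∂P_y)(P_y/Q_x) = -16.3800 × (9/1572.79) ≈ -0.09.
ε < 0: complements.

-0.09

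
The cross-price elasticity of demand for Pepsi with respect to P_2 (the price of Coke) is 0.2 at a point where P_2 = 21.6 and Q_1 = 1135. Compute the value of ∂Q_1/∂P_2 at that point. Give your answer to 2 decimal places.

ε = (∂Q_1/∂P_2)·(P_2/Q_1) ⇒ ∂Q_1/∂P_2 = ε·Q_1/P_2 = 0.2 × 1135/21.6 ≈ 10.51.

10.51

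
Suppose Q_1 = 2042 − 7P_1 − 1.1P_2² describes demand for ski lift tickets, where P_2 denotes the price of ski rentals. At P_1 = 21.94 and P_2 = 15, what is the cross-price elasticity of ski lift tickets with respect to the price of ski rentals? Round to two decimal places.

-0.30

At P_1 = 21.94 and P_2 = 15: Q_1 = 1640.92.
∂Q_1/∂P_2 = -2.2P_2 = -2.2(15) = -33.0000.
ε = (∂Q_1/∂P_2)(P_2/Q_1) = -33.0000 × (15/1640.92) ≈ -0.30.
ε < 0: complements.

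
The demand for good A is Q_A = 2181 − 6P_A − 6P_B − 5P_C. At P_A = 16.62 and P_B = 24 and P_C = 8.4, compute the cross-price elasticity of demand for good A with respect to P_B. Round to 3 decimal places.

-0.076

At P_A = 16.62 and P_B = 24 and P_C = 8.4: Q_A = 1895.28.
∂Q_A/∂P_B = -6.
ε = (∂Q_A/∂P_B)(P_B/Q_A) = -6 × (24/1895.28) ≈ -0.076.
Since ε < 0, good A and good B are complements.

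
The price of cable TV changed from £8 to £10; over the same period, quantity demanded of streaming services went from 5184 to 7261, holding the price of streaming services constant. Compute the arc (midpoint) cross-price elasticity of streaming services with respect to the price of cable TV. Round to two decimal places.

ΔQ_A = 7261 − 5184 = 2077; ΔP_B = 10 − 8 = 2.
Midpoints: Q̄_A = 6222.5, P̄_B = 9.00.
ε = (ΔQ_A/Q̄_A)/(ΔP_B/P̄_B) = (2077/6222.5)/(2/9.00) ≈ 1.50.
ε > 0: streaming services and cable TV are substitutes.

1.50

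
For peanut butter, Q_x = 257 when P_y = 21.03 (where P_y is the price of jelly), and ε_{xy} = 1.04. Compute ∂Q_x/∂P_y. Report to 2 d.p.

ε = (∂Q_x/∂P_y)·(P_y/Q_x) ⇒ ∂Q_x/∂P_y = ε·Q_x/P_y = 1.04 × 257/21.03 ≈ 12.71.

12.71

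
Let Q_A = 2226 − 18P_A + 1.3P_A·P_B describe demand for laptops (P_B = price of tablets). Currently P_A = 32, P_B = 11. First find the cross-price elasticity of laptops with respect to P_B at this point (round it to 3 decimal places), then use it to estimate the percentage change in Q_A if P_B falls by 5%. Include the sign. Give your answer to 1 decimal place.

-1.1%

At P_A = 32, P_B = 11: Q_A = 2107.6.
∂Q_A/∂P_B = 1.3P_A = 41.6000.
ε = (∂Q_A/∂P_B)(P_B/Q_A) = 41.6000 × 11/2107.6 ≈ 0.217.
%ΔQ_A ≈ ε × %ΔP_B = 0.217 × (-5%) = -1.1%.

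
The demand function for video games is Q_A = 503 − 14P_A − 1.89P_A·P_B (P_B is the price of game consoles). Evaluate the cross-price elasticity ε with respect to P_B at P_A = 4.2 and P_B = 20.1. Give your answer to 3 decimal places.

-0.561

At P_A = 4.2 and P_B = 20.1: Q_A = 284.646.
∂Q_A/∂P_B = -1.89P_A = -1.89(4.2) = -7.9380.
ε = (∂Q_A/∂P_B)(P_B/Q_A) = -7.9380 × (20.1/284.646) ≈ -0.561.
ε < 0: complements.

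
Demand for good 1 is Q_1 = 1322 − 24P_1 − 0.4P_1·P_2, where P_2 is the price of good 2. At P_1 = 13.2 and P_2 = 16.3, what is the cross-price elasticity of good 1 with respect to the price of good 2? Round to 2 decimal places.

-0.09

At P_1 = 13.2 and P_2 = 16.3: Q_1 = 919.136.
∂Q_1/∂P_2 = -0.4P_1 = -0.4(13.2) = -5.2800.
ε = (∂Q_1/∂P_2)(P_2/Q_1) = -5.2800 × (16.3/919.136) ≈ -0.09.
ε < 0: complements.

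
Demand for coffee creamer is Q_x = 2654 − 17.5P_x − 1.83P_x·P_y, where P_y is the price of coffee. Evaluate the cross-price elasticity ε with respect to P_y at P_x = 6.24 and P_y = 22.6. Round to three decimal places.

At P_x = 6.24 and P_y = 22.6: Q_x = 2286.726.
∂Q_x/∂P_y = -1.83P_x = -1.83(6.24) = -11.4192.
ε = (∂Q_x/∂P_y)(P_y/Q_x) = -11.4192 × (22.6/2286.726) ≈ -0.113.
ε < 0: complements.

-0.113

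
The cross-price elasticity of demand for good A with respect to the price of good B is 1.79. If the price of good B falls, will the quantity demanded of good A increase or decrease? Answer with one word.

decrease

ε > 0 and the price of good B falls, so the quantity of good A moves in the same direction: it decreases.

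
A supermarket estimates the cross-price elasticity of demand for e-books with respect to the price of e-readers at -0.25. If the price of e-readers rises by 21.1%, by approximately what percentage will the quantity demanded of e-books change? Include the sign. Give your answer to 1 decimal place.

-5.3%

%ΔQ ≈ ε × %ΔP of e-readers = -0.25 × (21.1%) = -5.3%.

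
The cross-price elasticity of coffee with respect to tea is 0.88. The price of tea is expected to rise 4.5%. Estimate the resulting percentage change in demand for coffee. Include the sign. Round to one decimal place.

4.0%

%ΔQ ≈ ε × %ΔP of tea = 0.88 × (4.5%) = 4.0%.
Demand for coffee rises by about 4.0%.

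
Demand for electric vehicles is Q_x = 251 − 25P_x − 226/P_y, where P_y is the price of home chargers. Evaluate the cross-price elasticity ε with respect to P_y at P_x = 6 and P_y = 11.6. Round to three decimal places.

0.239

At P_x = 6 and P_y = 11.6: Q_x = 81.517.
∂Q_x/∂P_y = 226/P_y² = 1.6795.
ε = (∂Q_x/∂P_y)(P_y/Q_x) = 1.6795 × (11.6/81.517) ≈ 0.239.
ε > 0: substitutes.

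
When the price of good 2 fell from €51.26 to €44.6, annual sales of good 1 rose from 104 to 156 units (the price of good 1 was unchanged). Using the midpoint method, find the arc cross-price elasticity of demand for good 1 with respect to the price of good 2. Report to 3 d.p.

ΔQ_1 = 156 − 104 = 52; ΔP_2 = 44.6 − 51.26 = -6.66.
Midpoints: Q̄_1 = 130.0, P̄_2 = 47.93.
ε = (ΔQ_1/Q̄_1)/(ΔP_2/P̄_2) = (52/130.0)/(-6.66/47.93) ≈ -2.879.

-2.879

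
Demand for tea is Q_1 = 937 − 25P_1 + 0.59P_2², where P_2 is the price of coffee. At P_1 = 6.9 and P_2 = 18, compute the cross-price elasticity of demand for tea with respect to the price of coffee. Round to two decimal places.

0.40

At P_1 = 6.9 and P_2 = 18: Q_1 = 955.66.
∂Q_1/∂P_2 = 1.18P_2 = 1.18(18) = 21.2400.
ε = (∂Q_1/∂P_2)(P_2/Q_1) = 21.2400 × (18/955.66) ≈ 0.40.
ε > 0: substitutes.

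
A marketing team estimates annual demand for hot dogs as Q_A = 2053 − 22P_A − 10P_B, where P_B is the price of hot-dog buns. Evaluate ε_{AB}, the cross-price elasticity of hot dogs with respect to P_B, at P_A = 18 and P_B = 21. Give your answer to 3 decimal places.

-0.145

At P_A = 18 and P_B = 21: Q_A = 1447.
∂Q_A/∂P_B = -10.
ε = (∂Q_A/∂P_B)(P_B/Q_A) = -10 × (21/1447) ≈ -0.145.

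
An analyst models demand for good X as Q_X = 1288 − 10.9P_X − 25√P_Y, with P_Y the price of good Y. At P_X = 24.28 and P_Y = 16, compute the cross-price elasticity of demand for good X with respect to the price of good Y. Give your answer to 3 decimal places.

At P_X = 24.28 and P_Y = 16: Q_X = 923.348.
∂Q_X/∂P_Y = -25/(2√P_Y) = -25/(2√16) = -3.1250.
ε = (∂Q_X/∂P_Y)(P_Y/Q_X) = -3.1250 × (16/923.348) ≈ -0.054.

-0.054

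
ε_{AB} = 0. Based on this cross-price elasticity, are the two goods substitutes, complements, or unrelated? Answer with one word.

ε = 0: demand for good A does not respond to good B's price; the goods are unrelated.

unrelated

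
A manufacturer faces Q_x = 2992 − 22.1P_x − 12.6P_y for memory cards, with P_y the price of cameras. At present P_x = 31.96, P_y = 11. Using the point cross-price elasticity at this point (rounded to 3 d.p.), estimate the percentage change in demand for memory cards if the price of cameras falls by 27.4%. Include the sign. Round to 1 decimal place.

1.8%

At P_x = 31.96, P_y = 11: Q_x = 2147.084.
∂Q_x/∂P_y = -12.6.
ε = (∂Q_x/∂P_y)(P_y/Q_x) = -12.6000 × 11/2147.084 ≈ -0.065.
%ΔQ_x ≈ ε × %ΔP_y = -0.065 × (-27.4%) = 1.8%.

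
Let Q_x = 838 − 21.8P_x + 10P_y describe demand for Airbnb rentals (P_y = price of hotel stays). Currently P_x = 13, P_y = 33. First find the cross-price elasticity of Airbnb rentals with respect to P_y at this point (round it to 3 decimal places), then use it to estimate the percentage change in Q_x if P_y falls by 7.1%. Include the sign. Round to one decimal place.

-2.6%

At P_x = 13, P_y = 33: Q_x = 884.6.
∂Q_x/∂P_y = 10.
ε = (∂Q_x/∂P_y)(P_y/Q_x) = 10.0000 × 33/884.6 ≈ 0.373.
%ΔQ_x ≈ ε × %ΔP_y = 0.373 × (-7.1%) = -2.6%.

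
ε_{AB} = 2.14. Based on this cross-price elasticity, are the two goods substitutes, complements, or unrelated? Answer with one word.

substitutes

ε = 2.14 > 0, so a higher price of good B raises demand for good A: substitutes.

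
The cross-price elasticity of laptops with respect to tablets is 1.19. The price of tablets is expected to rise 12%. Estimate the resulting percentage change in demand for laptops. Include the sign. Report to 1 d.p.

%ΔQ ≈ ε × %ΔP of tablets = 1.19 × (12%) = 14.3%.
Demand for laptops rises by about 14.3%.

14.3%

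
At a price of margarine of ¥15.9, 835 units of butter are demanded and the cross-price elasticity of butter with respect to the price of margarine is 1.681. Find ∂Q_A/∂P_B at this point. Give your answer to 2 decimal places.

88.28

ε = (∂Q_A/∂P_B)·(P_B/Q_A) ⇒ ∂Q_A/∂P_B = ε·Q_A/P_B = 1.681 × 835/15.9 ≈ 88.28.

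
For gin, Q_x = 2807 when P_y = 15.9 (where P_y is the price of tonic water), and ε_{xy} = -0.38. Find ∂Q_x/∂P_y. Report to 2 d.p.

ε = (∂Q_x/∂P_y)·(P_y/Q_x) ⇒ ∂Q_x/∂P_y = ε·Q_x/P_y = -0.38 × 2807/15.9 ≈ -67.09.

-67.09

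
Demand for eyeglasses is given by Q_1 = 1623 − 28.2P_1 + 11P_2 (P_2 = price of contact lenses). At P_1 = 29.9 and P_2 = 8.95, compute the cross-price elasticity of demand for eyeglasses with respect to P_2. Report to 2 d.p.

0.11

At P_1 = 29.9 and P_2 = 8.95: Q_1 = 878.27.
∂Q_1/∂P_2 = 11.
ε = (∂Q_1/∂P_2)(P_2/Q_1) = 11 × (8.95/878.27) ≈ 0.11.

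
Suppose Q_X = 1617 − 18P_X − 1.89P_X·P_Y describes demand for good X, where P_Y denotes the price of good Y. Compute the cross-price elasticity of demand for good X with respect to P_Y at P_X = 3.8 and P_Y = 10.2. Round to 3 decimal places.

-0.050

At P_X = 3.8 and P_Y = 10.2: Q_X = 1475.344.
∂Q_X/∂P_Y = -1.89P_X = -1.89(3.8) = -7.1820.
ε = (∂Q_X/∂P_Y)(P_Y/Q_X) = -7.1820 × (10.2/1475.344) ≈ -0.050.
ε < 0: complements.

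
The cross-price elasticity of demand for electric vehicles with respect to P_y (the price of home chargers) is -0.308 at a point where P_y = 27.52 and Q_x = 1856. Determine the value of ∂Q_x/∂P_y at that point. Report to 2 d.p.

ε = (∂Q_x/∂P_y)·(P_y/Q_x) ⇒ ∂Q_x/∂P_y = ε·Q_x/P_y = -0.308 × 1856/27.52 ≈ -20.77.

-20.77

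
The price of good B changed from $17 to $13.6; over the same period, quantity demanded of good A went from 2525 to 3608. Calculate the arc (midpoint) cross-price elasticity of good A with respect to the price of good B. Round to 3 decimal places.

ΔQ_A = 3608 − 2525 = 1083; ΔP_B = 13.6 − 17 = -3.4.
Midpoints: Q̄_A = 3066.5, P̄_B = 15.30.
ε = (ΔQ_A/Q̄_A)/(ΔP_B/P̄_B) = (1083/3066.5)/(-3.4/15.30) ≈ -1.589.

-1.589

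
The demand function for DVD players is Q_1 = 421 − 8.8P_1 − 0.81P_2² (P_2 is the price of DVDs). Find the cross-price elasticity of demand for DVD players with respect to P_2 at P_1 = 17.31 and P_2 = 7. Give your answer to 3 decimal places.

At P_1 = 17.31 and P_2 = 7: Q_1 = 228.982.
∂Q_1/∂P_2 = -1.62P_2 = -1.62(7) = -11.3400.
ε = (∂Q_1/∂P_2)(P_2/Q_1) = -11.3400 × (7/228.982) ≈ -0.347.

-0.347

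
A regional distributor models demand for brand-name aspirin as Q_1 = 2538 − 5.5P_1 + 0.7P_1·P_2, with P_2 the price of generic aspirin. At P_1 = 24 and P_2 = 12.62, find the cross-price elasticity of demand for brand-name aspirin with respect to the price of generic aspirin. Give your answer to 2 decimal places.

At P_1 = 24 and P_2 = 12.62: Q_1 = 2618.016.
∂Q_1/∂P_2 = 0.7P_1 = 0.7(24) = 16.8000.
ε = (∂Q_1/∂P_2)(P_2/Q_1) = 16.8000 × (12.62/2618.016) ≈ 0.08.

0.08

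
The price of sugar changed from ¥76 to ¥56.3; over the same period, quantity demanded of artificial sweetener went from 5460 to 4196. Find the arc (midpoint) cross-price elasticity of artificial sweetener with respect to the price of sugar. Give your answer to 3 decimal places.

0.879

ΔQ_A = 4196 − 5460 = -1264; ΔP_B = 56.3 − 76 = -19.7.
Midpoints: Q̄_A = 4828.0, P̄_B = 66.15.
ε = (ΔQ_A/Q̄_A)/(ΔP_B/P̄_B) = (-1264/4828.0)/(-19.7/66.15) ≈ 0.879.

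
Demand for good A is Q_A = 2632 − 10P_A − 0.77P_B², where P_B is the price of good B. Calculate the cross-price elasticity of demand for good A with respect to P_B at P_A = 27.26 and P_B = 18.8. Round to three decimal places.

At P_A = 27.26 and P_B = 18.8: Q_A = 2087.251.
∂Q_A/∂P_B = -1.54P_B = -1.54(18.8) = -28.9520.
ε = (∂Q_A/∂P_B)(P_B/Q_A) = -28.9520 × (18.8/2087.251) ≈ -0.261.

-0.261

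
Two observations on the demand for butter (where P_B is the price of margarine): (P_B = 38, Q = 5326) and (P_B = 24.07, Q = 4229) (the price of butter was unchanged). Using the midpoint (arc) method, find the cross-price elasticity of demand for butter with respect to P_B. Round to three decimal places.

ΔQ_A = 4229 − 5326 = -1097; ΔP_B = 24.07 − 38 = -13.93.
Midpoints: Q̄_A = 4777.5, P̄_B = 31.04.
ε = (ΔQ_A/Q̄_A)/(ΔP_B/P̄_B) = (-1097/4777.5)/(-13.93/31.04) ≈ 0.512.

0.512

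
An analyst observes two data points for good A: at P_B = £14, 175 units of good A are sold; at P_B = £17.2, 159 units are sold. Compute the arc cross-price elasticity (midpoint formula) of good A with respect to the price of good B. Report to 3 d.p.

ΔQ_A = 159 − 175 = -16; ΔP_B = 17.2 − 14 = 3.2.
Midpoints: Q̄_A = 167.0, P̄_B = 15.60.
ε = (ΔQ_A/Q̄_A)/(ΔP_B/P̄_B) = (-16/167.0)/(3.2/15.60) ≈ -0.467.

-0.467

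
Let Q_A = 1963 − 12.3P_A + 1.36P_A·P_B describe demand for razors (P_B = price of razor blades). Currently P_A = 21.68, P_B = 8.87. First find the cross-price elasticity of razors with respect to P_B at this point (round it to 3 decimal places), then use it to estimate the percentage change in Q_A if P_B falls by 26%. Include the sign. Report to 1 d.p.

-3.5%

At P_A = 21.68, P_B = 8.87: Q_A = 1957.866.
∂Q_A/∂P_B = 1.36P_A = 29.4848.
ε = (∂Q_A/∂P_B)(P_B/Q_A) = 29.4848 × 8.87/1957.866 ≈ 0.134.
%ΔQ_A ≈ ε × %ΔP_B = 0.134 × (-26%) = -3.5%.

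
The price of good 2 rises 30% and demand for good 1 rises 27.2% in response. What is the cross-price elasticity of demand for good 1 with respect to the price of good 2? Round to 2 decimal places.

0.91

ε = (%ΔQ of good 1) / (%ΔP of good 2) = (27.2%) / (30%) ≈ 0.91.
Positive cross-price elasticity: substitutes.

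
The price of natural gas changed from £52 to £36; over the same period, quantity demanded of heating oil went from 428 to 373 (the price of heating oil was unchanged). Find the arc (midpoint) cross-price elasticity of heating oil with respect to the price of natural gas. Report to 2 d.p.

0.38

ΔQ_A = 373 − 428 = -55; ΔP_B = 36 − 52 = -16.
Midpoints: Q̄_A = 400.5, P̄_B = 44.00.
ε = (ΔQ_A/Q̄_A)/(ΔP_B/P̄_B) = (-55/400.5)/(-16/44.00) ≈ 0.38.
ε > 0: heating oil and natural gas are substitutes.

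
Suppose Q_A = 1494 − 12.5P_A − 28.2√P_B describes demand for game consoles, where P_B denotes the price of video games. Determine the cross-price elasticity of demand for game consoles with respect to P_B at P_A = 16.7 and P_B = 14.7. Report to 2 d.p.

At P_A = 16.7 and P_B = 14.7: Q_A = 1177.130.
∂Q_A/∂P_B = -28.2/(2√P_B) = -28.2/(2√14.7) = -3.6776.
ε = (∂Q_A/∂P_B)(P_B/Q_A) = -3.6776 × (14.7/1177.130) ≈ -0.05.

-0.05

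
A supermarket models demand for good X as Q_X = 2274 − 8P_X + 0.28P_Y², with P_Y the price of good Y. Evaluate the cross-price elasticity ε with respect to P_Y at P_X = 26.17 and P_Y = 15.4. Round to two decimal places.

0.06

At P_X = 26.17 and P_Y = 15.4: Q_X = 2131.045.
∂Q_X/∂P_Y = 0.56P_Y = 0.56(15.4) = 8.6240.
ε = (∂Q_X/∂P_Y)(P_Y/Q_X) = 8.6240 × (15.4/2131.045) ≈ 0.06.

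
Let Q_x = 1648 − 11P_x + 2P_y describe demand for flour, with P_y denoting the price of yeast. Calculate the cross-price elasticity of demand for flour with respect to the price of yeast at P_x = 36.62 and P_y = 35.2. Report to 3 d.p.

0.054

At P_x = 36.62 and P_y = 35.2: Q_x = 1315.58.
∂Q_x/∂P_y = 2.
ε = (∂Q_x/∂P_y)(P_y/Q_x) = 2 × (35.2/1315.58) ≈ 0.054.
Since ε > 0, flour and yeast are substitutes.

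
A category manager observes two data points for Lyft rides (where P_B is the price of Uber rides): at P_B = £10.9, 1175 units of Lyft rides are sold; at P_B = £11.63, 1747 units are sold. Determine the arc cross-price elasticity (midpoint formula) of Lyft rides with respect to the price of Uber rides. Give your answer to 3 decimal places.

ΔQ_A = 1747 − 1175 = 572; ΔP_B = 11.63 − 10.9 = 0.73.
Midpoints: Q̄_A = 1461.0, P̄_B = 11.27.
ε = (ΔQ_A/Q̄_A)/(ΔP_B/P̄_B) = (572/1461.0)/(0.73/11.27) ≈ 6.042.
ε > 0: Lyft rides and Uber rides are substitutes.

6.042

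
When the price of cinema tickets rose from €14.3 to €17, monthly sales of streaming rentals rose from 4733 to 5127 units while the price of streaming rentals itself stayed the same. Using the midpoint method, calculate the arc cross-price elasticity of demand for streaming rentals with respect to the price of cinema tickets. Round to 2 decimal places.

ΔQ_A = 5127 − 4733 = 394; ΔP_B = 17 − 14.3 = 2.7.
Midpoints: Q̄_A = 4930.0, P̄_B = 15.65.
ε = (ΔQ_A/Q̄_A)/(ΔP_B/P̄_B) = (394/4930.0)/(2.7/15.65) ≈ 0.46.

0.46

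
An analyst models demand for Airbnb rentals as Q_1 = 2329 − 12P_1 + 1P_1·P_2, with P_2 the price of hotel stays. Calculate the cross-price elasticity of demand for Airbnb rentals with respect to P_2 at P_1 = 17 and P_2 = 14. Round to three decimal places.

0.101

At P_1 = 17 and P_2 = 14: Q_1 = 2363.
∂Q_1/∂P_2 = 1P_1 = 1(17) = 17.0000.
ε = (∂Q_1/∂P_2)(P_2/Q_1) = 17.0000 × (14/2363) ≈ 0.101.
ε > 0: substitutes.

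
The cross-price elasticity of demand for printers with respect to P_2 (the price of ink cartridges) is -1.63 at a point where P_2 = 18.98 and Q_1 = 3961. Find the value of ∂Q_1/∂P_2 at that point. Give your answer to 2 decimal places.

-340.17

ε = (∂Q_1/∂P_2)·(P_2/Q_1) ⇒ ∂Q_1/∂P_2 = ε·Q_1/P_2 = -1.63 × 3961/18.98 ≈ -340.17.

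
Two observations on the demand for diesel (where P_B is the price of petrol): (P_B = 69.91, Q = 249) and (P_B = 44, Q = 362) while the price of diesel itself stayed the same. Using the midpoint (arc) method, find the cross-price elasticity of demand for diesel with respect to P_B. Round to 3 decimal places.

ΔQ_A = 362 − 249 = 113; ΔP_B = 44 − 69.91 = -25.91.
Midpoints: Q̄_A = 305.5, P̄_B = 56.95.
ε = (ΔQ_A/Q̄_A)/(ΔP_B/P̄_B) = (113/305.5)/(-25.91/56.95) ≈ -0.813.
ε < 0: diesel and petrol are complements.

-0.813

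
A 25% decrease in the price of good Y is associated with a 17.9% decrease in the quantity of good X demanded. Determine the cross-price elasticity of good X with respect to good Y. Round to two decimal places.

0.72

ε = (%ΔQ of good X) / (%ΔP of good Y) = (-17.9%) / (-25%) ≈ 0.72.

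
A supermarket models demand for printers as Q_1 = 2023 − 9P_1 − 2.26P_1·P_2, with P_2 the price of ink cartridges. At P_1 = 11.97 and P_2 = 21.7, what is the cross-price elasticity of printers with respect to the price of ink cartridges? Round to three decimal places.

-0.442

At P_1 = 11.97 and P_2 = 21.7: Q_1 = 1328.237.
∂Q_1/∂P_2 = -2.26P_1 = -2.26(11.97) = -27.0522.
ε = (∂Q_1/∂P_2)(P_2/Q_1) = -27.0522 × (21.7/1328.237) ≈ -0.442.
ε < 0: complements.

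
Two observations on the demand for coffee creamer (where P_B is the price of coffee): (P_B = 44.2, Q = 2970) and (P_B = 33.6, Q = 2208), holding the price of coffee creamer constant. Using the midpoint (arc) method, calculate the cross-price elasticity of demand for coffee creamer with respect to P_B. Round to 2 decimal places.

ΔQ_A = 2208 − 2970 = -762; ΔP_B = 33.6 − 44.2 = -10.6.
Midpoints: Q̄_A = 2589.0, P̄_B = 38.90.
ε = (ΔQ_A/Q̄_A)/(ΔP_B/P̄_B) = (-762/2589.0)/(-10.6/38.90) ≈ 1.08.

1.08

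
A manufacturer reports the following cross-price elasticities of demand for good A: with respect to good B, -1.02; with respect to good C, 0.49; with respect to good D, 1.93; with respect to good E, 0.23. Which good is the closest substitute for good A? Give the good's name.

Substitutes have ε > 0. Among the positive values, 1.93 (good D) is largest.

good D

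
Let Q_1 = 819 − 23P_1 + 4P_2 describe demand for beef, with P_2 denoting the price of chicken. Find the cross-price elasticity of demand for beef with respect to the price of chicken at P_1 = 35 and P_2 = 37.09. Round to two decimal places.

At P_1 = 35 and P_2 = 37.09: Q_1 = 162.36.
∂Q_1/∂P_2 = 4.
ε = (∂Q_1/∂P_2)(P_2/Q_1) = 4 × (37.09/162.36) ≈ 0.91.

0.91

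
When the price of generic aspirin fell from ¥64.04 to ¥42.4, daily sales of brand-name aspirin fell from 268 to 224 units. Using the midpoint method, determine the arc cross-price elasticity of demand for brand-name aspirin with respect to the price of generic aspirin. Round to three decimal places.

0.440

ΔQ_A = 224 − 268 = -44; ΔP_B = 42.4 − 64.04 = -21.64.
Midpoints: Q̄_A = 246.0, P̄_B = 53.22.
ε = (ΔQ_A/Q̄_A)/(ΔP_B/P̄_B) = (-44/246.0)/(-21.64/53.22) ≈ 0.440.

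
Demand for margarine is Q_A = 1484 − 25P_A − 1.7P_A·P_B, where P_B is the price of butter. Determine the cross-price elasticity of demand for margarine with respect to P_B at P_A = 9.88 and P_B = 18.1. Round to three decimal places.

-0.326

At P_A = 9.88 and P_B = 18.1: Q_A = 932.992.
∂Q_A/∂P_B = -1.7P_A = -1.7(9.88) = -16.7960.
ε = (∂Q_A/∂P_B)(P_B/Q_A) = -16.7960 × (18.1/932.992) ≈ -0.326.
ε < 0: complements.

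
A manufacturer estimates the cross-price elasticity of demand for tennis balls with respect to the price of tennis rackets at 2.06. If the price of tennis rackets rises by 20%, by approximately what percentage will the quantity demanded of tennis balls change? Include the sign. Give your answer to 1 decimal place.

%ΔQ ≈ ε × %ΔP of tennis rackets = 2.06 × (20%) = 41.2%.
Demand for tennis balls rises by about 41.2%.

41.2%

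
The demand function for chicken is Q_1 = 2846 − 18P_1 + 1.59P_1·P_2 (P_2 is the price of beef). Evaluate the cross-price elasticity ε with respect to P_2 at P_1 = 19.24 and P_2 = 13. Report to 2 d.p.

0.14

At P_1 = 19.24 and P_2 = 13: Q_1 = 2897.371.
∂Q_1/∂P_2 = 1.59P_1 = 1.59(19.24) = 30.5916.
ε = (∂Q_1/∂P_2)(P_2/Q_1) = 30.5916 × (13/2897.371) ≈ 0.14.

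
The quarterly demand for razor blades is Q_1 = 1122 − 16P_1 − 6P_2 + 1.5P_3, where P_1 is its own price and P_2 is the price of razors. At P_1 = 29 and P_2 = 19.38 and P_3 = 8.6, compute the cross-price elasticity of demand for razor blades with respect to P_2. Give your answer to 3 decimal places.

At P_1 = 29 and P_2 = 19.38 and P_3 = 8.6: Q_1 = 554.62.
∂Q_1/∂P_2 = -6.
ε = (∂Q_1/∂P_2)(P_2/Q_1) = -6 × (19.38/554.62) ≈ -0.210.
Since ε < 0, razor blades and razors are complements.

-0.210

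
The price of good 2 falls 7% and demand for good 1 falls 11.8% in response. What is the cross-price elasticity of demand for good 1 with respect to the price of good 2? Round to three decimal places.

1.686

ε = (%ΔQ of good 1) / (%ΔP of good 2) = (-11.8%) / (-7%) ≈ 1.686.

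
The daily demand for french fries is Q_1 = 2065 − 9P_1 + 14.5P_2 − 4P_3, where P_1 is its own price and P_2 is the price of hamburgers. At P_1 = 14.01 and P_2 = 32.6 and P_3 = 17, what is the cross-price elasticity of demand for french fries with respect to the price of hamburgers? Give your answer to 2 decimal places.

0.20

At P_1 = 14.01 and P_2 = 32.6 and P_3 = 17: Q_1 = 2343.61.
∂Q_1/∂P_2 = 14.5.
ε = (∂Q_1/∂P_2)(P_2/Q_1) = 14.5 × (32.6/2343.61) ≈ 0.20.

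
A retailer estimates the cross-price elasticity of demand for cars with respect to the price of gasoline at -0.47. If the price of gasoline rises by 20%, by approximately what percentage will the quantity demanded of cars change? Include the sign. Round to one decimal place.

-9.4%

%ΔQ ≈ ε × %ΔP of gasoline = -0.47 × (20%) = -9.4%.
Demand for cars falls by about 9.4%.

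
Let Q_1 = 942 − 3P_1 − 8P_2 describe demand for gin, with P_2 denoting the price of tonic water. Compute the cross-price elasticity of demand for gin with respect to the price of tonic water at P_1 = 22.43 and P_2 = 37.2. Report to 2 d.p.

-0.52

At P_1 = 22.43 and P_2 = 37.2: Q_1 = 577.11.
∂Q_1/∂P_2 = -8.
ε = (∂Q_1/∂P_2)(P_2/Q_1) = -8 × (37.2/577.11) ≈ -0.52.
Since ε < 0, gin and tonic water are complements.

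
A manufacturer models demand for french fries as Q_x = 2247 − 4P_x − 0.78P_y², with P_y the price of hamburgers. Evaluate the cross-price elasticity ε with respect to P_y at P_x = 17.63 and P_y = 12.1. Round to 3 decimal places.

At P_x = 17.63 and P_y = 12.1: Q_x = 2062.280.
∂Q_x/∂P_y = -1.56P_y = -1.56(12.1) = -18.8760.
ε = (∂Q_x/∂P_y)(P_y/Q_x) = -18.8760 × (12.1/2062.280) ≈ -0.111.

-0.111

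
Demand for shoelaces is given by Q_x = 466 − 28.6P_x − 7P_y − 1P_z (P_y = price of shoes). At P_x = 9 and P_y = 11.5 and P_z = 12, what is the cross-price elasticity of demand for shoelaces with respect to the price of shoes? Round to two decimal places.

At P_x = 9 and P_y = 11.5 and P_z = 12: Q_x = 116.1.
∂Q_x/∂P_y = -7.
ε = (∂Q_x/∂P_y)(P_y/Q_x) = -7 × (11.5/116.1) ≈ -0.69.
Since ε < 0, shoelaces and shoes are complements.

-0.69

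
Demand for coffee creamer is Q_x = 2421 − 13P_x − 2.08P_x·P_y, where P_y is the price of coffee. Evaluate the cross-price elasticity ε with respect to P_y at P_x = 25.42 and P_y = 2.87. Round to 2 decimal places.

At P_x = 25.42 and P_y = 2.87: Q_x = 1938.793.
∂Q_x/∂P_y = -2.08P_x = -2.08(25.42) = -52.8736.
ε = (∂Q_x/∂P_y)(P_y/Q_x) = -52.8736 × (2.87/1938.793) ≈ -0.08.
ε < 0: complements.

-0.08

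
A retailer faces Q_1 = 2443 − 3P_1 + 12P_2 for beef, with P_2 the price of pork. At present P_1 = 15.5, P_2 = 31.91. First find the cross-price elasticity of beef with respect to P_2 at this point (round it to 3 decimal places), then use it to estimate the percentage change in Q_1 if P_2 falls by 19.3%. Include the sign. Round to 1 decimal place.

At P_1 = 15.5, P_2 = 31.91: Q_1 = 2779.42.
∂Q_1/∂P_2 = 12.
ε = (∂Q_1/∂P_2)(P_2/Q_1) = 12.0000 × 31.91/2779.42 ≈ 0.138.
%ΔQ_1 ≈ ε × %ΔP_2 = 0.138 × (-19.3%) = -2.7%.

-2.7%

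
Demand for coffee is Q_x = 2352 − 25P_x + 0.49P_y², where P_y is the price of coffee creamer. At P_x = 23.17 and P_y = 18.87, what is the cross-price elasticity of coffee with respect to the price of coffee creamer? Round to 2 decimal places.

At P_x = 23.17 and P_y = 18.87: Q_x = 1947.228.
∂Q_x/∂P_y = 0.98P_y = 0.98(18.87) = 18.4926.
ε = (∂Q_x/∂P_y)(P_y/Q_x) = 18.4926 × (18.87/1947.228) ≈ 0.18.
ε > 0: substitutes.

0.18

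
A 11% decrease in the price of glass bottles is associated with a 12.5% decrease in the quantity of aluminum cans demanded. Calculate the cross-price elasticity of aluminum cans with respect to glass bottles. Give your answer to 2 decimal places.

ε = (%ΔQ of aluminum cans) / (%ΔP of glass bottles) = (-12.5%) / (-11%) ≈ 1.14.

1.14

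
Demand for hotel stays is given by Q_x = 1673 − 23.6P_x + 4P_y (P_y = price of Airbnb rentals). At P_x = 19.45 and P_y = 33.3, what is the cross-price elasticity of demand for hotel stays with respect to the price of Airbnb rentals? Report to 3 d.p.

At P_x = 19.45 and P_y = 33.3: Q_x = 1347.18.
∂Q_x/∂P_y = 4.
ε = (∂Q_x/∂P_y)(P_y/Q_x) = 4 × (33.3/1347.18) ≈ 0.099.

0.099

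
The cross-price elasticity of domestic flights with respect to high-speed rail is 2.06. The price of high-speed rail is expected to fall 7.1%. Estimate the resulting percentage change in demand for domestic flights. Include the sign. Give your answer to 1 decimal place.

-14.6%

%ΔQ ≈ ε × %ΔP of high-speed rail = 2.06 × (-7.1%) = -14.6%.
Demand for domestic flights falls by about 14.6%.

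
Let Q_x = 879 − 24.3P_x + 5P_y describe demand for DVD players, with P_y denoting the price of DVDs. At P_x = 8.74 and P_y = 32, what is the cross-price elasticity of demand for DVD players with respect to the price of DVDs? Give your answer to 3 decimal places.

At P_x = 8.74 and P_y = 32: Q_x = 826.618.
∂Q_x/∂P_y = 5.
ε = (∂Q_x/∂P_y)(P_y/Q_x) = 5 × (32/826.618) ≈ 0.194.
Since ε > 0, DVD players and DVDs are substitutes.

0.194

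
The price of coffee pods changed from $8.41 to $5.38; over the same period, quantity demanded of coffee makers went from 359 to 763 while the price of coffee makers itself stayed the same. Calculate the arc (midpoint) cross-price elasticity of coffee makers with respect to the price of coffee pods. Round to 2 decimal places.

ΔQ_A = 763 − 359 = 404; ΔP_B = 5.38 − 8.41 = -3.03.
Midpoints: Q̄_A = 561.0, P̄_B = 6.89.
ε = (ΔQ_A/Q̄_A)/(ΔP_B/P̄_B) = (404/561.0)/(-3.03/6.89) ≈ -1.64.
ε < 0: coffee makers and coffee pods are complements.

-1.64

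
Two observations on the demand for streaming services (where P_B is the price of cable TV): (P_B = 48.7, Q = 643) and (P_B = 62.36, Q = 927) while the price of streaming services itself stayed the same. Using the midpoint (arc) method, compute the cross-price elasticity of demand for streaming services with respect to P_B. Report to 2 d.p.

1.47

ΔQ_A = 927 − 643 = 284; ΔP_B = 62.36 − 48.7 = 13.66.
Midpoints: Q̄_A = 785.0, P̄_B = 55.53.
ε = (ΔQ_A/Q̄_A)/(ΔP_B/P̄_B) = (284/785.0)/(13.66/55.53) ≈ 1.47.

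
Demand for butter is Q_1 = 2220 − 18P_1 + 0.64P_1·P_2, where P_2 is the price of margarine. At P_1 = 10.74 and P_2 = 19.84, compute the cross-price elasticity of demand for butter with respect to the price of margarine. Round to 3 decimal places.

0.063

At P_1 = 10.74 and P_2 = 19.84: Q_1 = 2163.052.
∂Q_1/∂P_2 = 0.64P_1 = 0.64(10.74) = 6.8736.
ε = (∂Q_1/∂P_2)(P_2/Q_1) = 6.8736 × (19.84/2163.052) ≈ 0.063.
ε > 0: substitutes.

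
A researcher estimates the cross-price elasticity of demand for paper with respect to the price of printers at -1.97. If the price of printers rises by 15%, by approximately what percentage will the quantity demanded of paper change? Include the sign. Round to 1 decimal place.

-29.6%

%ΔQ ≈ ε × %ΔP of printers = -1.97 × (15%) = -29.6%.
Demand for paper falls by about 29.6%.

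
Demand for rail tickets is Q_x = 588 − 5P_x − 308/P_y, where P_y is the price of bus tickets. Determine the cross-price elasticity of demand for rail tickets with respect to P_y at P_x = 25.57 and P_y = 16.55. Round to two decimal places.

At P_x = 25.57 and P_y = 16.55: Q_x = 441.540.
∂Q_x/∂P_y = 308/P_y² = 1.1245.
ε = (∂Q_x/∂P_y)(P_y/Q_x) = 1.1245 × (16.55/441.540) ≈ 0.04.
ε > 0: substitutes.

0.04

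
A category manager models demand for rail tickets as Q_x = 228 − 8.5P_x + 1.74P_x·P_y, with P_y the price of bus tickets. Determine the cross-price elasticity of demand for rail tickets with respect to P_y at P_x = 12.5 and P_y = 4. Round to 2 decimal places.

At P_x = 12.5 and P_y = 4: Q_x = 208.75.
∂Q_x/∂P_y = 1.74P_x = 1.74(12.5) = 21.7500.
ε = (∂Q_x/∂P_y)(P_y/Q_x) = 21.7500 × (4/208.75) ≈ 0.42.
ε > 0: substitutes.

0.42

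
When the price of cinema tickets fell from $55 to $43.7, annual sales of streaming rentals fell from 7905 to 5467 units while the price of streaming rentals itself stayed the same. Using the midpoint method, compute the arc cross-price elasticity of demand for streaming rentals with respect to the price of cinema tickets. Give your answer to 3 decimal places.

ΔQ_A = 5467 − 7905 = -2438; ΔP_B = 43.7 − 55 = -11.3.
Midpoints: Q̄_A = 6686.0, P̄_B = 49.35.
ε = (ΔQ_A/Q̄_A)/(ΔP_B/P̄_B) = (-2438/6686.0)/(-11.3/49.35) ≈ 1.592.
ε > 0: streaming rentals and cinema tickets are substitutes.

1.592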